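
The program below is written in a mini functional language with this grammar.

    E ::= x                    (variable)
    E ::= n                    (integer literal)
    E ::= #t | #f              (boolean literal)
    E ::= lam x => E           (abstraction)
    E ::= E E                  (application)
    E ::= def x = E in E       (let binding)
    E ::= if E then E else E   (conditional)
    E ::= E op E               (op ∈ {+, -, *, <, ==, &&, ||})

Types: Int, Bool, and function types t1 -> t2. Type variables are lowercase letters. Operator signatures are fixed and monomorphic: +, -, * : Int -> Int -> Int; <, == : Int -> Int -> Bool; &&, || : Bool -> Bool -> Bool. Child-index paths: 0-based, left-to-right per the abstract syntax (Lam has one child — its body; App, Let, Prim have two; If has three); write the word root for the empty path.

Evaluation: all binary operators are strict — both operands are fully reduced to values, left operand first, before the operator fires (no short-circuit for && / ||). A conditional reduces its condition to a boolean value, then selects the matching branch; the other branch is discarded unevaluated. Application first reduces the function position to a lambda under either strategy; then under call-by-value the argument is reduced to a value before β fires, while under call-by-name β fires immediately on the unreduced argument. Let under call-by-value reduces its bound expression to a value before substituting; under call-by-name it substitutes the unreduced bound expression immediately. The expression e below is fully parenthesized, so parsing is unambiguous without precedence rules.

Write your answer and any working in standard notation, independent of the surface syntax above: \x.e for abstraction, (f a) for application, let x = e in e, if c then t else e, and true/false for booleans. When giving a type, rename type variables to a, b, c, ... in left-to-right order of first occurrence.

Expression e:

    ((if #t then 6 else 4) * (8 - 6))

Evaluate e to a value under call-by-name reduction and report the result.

Trace:
step 0: ((if true then 6 else 4) * (8 - 6))
step 1: [if@0] (6 * (8 - 6))
step 2: [delta@1] (6 * 2)
step 3: [delta@root] 12

Answer: 12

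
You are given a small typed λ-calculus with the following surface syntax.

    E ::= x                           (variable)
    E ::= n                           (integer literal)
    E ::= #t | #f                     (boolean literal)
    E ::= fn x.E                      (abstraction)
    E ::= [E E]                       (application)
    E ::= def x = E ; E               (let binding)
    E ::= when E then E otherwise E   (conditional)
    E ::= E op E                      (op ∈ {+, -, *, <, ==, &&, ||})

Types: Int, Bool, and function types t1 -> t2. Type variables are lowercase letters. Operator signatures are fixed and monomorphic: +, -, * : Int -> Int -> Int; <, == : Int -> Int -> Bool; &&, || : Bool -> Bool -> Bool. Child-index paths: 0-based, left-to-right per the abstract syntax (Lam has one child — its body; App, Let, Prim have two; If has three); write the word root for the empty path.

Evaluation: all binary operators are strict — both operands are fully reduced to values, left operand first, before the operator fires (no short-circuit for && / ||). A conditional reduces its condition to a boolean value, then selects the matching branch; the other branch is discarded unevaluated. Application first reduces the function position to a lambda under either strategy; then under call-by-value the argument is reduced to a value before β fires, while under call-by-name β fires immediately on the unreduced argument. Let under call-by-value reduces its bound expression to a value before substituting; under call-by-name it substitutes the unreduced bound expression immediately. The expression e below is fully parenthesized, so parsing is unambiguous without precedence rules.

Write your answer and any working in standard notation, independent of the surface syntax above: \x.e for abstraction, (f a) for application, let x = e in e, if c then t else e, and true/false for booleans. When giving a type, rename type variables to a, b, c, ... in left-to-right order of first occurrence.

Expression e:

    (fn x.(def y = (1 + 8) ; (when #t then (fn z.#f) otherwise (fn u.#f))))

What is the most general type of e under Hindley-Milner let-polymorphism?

Answer: a -> b -> Bool

Derivation:
  unify Int ~ Int
  unify Int ~ Int
let y : Int
  unify Bool ~ Bool
\z._ : b -> Bool
\u._ : c -> Bool
  unify b -> Bool ~ c -> Bool
  unify b ~ c
  unify Bool ~ Bool
\x._ : a -> c -> Bool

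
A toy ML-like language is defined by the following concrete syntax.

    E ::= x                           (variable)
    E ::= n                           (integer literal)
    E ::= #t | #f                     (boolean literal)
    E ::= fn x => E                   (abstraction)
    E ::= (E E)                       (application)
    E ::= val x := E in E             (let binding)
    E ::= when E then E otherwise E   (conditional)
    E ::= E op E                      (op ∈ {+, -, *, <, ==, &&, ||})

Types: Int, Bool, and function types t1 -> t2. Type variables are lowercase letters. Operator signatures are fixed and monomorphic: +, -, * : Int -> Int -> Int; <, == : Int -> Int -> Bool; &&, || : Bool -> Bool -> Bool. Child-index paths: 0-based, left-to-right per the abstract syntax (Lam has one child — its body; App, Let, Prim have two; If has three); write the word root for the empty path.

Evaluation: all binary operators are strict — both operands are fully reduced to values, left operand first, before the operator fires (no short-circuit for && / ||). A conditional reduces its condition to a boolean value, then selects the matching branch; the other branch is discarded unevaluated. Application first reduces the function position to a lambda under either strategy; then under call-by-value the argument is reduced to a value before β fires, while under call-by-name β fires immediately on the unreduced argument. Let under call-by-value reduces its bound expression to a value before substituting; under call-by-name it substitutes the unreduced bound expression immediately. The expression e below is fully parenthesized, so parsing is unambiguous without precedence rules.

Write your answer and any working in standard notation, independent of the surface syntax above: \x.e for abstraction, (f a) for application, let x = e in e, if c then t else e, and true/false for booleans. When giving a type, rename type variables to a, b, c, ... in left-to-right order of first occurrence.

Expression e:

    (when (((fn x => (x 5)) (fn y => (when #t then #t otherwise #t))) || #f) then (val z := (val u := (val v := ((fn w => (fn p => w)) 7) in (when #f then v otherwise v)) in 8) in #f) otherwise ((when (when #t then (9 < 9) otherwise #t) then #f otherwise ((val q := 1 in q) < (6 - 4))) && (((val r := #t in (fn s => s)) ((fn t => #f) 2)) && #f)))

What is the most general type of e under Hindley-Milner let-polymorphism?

Answer: Bool

Derivation:
x : a
  unify a ~ Int -> b
_ _ : b
\x._ : (Int -> b) -> b
  unify Bool ~ Bool
  unify Bool ~ Bool
\y._ : c -> Bool
  unify (Int -> b) -> b ~ (c -> Bool) -> d
  unify Int -> b ~ c -> Bool
  unify Int ~ c
  unify b ~ Bool
  unify Bool ~ d
_ _ : Bool
  unify Bool ~ Bool
  unify Bool ~ Bool
  unify Bool ~ Bool
w : e
\p._ : f -> e
\w._ : e -> f -> e
  unify e -> f -> e ~ Int -> g
  unify e ~ Int
  unify f -> Int ~ g
_ _ : f -> Int
let v : forall. f -> Int
  unify Bool ~ Bool
v : h -> Int
v : i -> Int
  unify h -> Int ~ i -> Int
  unify h ~ i
  unify Int ~ Int
let u : forall. i -> Int
let z : Int
  unify Bool ~ Bool
  unify Int ~ Int
  unify Int ~ Int
  unify Bool ~ Bool
  unify Bool ~ Bool
let q : Int
q : Int
  unify Int ~ Int
  unify Int ~ Int
  unify Int ~ Int
  unify Int ~ Int
  unify Bool ~ Bool
  unify Bool ~ Bool
let r : Bool
s : j
\s._ : j -> j
\t._ : k -> Bool
  unify k -> Bool ~ Int -> l
  unify k ~ Int
  unify Bool ~ l
_ _ : Bool
  unify j -> j ~ Bool -> m
  unify j ~ Bool
  unify Bool ~ m
_ _ : Bool
  unify Bool ~ Bool
  unify Bool ~ Bool
  unify Bool ~ Bool
  unify Bool ~ Bool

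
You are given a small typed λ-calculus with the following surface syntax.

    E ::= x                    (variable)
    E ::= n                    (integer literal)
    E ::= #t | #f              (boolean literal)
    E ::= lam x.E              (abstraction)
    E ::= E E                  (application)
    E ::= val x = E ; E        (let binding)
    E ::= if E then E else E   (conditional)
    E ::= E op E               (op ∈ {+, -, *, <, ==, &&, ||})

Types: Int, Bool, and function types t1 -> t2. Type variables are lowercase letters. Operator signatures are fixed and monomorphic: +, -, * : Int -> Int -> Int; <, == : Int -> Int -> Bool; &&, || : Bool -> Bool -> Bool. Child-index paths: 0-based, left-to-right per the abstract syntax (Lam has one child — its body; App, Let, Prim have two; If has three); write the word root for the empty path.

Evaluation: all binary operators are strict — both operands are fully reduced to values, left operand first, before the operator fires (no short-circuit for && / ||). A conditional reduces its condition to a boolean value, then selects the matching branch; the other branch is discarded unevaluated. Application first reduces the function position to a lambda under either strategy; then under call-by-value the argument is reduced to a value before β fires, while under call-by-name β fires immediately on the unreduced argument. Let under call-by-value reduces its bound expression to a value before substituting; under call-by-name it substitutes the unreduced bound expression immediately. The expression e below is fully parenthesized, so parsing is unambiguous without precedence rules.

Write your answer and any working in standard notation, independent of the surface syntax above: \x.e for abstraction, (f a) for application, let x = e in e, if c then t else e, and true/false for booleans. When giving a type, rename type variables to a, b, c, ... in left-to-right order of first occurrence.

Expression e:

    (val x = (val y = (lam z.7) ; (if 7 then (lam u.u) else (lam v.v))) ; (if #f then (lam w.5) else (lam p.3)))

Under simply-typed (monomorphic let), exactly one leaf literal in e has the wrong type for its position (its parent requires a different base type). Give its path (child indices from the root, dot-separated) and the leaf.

Working:
\z._ : a -> Int
let y : a -> Int
  unify Int ~ Bool
  FAIL: mismatch Int ~ Bool

Answer: 0.1.0 : 7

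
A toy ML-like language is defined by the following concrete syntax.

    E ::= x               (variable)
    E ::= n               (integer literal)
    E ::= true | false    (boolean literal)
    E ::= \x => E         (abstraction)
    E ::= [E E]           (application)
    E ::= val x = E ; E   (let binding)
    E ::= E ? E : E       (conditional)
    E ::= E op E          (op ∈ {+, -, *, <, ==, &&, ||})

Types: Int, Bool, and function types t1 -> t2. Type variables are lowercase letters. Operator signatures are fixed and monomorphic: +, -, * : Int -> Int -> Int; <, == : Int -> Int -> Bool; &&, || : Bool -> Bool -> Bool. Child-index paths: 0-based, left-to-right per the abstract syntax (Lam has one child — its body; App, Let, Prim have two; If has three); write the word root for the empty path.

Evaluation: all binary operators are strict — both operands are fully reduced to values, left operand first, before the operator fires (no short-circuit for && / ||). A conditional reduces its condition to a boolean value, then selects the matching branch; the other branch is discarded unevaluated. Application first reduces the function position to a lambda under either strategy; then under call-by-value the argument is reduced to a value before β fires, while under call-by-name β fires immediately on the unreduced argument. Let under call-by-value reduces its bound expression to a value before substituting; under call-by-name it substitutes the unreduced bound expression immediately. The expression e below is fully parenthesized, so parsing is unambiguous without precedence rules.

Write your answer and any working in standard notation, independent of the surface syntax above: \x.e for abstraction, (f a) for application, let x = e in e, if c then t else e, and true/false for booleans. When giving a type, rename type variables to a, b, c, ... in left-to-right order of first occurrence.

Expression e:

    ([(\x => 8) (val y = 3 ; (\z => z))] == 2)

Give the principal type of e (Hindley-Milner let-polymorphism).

Answer: Bool

Trace:
\x._ : a -> Int
let y : Int
z : b
\z._ : b -> b
  unify a -> Int ~ (b -> b) -> c
  unify a ~ b -> b
  unify Int ~ c
_ _ : Int
  unify Int ~ Int
  unify Int ~ Int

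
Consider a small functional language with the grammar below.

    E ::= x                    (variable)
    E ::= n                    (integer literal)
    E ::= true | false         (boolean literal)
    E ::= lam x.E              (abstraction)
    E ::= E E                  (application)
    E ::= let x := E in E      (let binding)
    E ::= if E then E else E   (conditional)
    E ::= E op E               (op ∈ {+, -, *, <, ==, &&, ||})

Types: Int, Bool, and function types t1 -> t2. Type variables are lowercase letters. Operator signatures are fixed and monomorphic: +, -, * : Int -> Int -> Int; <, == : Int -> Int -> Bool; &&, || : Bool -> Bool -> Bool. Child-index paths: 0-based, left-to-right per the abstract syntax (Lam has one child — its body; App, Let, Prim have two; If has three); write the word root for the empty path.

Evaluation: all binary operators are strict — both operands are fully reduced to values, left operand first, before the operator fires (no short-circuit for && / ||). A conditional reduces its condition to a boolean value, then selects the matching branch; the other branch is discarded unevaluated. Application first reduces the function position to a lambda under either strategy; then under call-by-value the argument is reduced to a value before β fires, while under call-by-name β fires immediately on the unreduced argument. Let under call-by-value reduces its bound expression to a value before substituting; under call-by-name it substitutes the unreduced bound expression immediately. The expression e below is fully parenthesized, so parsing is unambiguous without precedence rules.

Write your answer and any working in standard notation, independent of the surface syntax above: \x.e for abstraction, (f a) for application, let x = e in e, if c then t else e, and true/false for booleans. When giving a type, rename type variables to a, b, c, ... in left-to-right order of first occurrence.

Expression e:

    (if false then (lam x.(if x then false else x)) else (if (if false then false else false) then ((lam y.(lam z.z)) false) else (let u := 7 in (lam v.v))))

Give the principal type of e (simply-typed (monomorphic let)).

Working:
  unify Bool ~ Bool
x : a
  unify a ~ Bool
x : Bool
  unify Bool ~ Bool
\x._ : Bool -> Bool
  unify Bool ~ Bool
  unify Bool ~ Bool
  unify Bool ~ Bool
z : c
\z._ : c -> c
\y._ : b -> c -> c
  unify b -> c -> c ~ Bool -> d
  unify b ~ Bool
  unify c -> c ~ d
_ _ : c -> c
let u : Int
v : e
\v._ : e -> e
  unify c -> c ~ e -> e
  unify c ~ e
  unify e ~ e
  unify Bool -> Bool ~ e -> e
  unify Bool ~ e
  unify Bool ~ Bool

Answer: Bool -> Bool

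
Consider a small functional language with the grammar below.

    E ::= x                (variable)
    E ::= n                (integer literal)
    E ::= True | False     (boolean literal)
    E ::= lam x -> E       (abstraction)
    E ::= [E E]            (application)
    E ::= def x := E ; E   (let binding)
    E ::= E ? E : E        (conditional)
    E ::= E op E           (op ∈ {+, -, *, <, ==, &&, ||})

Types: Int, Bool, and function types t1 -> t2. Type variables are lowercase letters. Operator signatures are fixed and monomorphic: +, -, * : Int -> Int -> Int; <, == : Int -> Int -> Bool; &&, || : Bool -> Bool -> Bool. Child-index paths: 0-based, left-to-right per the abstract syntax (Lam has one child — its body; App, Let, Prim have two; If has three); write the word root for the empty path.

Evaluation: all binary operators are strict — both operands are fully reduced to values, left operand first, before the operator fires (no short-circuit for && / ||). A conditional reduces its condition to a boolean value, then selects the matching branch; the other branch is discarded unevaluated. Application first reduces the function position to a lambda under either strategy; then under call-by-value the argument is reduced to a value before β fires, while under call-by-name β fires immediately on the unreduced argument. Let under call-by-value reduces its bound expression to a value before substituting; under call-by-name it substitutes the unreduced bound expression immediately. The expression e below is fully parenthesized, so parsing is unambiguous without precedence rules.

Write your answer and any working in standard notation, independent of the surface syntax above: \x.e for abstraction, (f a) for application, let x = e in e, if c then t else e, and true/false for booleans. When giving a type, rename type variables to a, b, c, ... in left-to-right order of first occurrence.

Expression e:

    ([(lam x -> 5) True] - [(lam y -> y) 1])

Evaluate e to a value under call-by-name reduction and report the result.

Answer: 4

Trace:
step 0: (((\x.5) true) - ((\y.y) 1))
step 1: [beta@0] (5 - ((\y.y) 1))
step 2: [beta@1] (5 - 1)
step 3: [delta@root] 4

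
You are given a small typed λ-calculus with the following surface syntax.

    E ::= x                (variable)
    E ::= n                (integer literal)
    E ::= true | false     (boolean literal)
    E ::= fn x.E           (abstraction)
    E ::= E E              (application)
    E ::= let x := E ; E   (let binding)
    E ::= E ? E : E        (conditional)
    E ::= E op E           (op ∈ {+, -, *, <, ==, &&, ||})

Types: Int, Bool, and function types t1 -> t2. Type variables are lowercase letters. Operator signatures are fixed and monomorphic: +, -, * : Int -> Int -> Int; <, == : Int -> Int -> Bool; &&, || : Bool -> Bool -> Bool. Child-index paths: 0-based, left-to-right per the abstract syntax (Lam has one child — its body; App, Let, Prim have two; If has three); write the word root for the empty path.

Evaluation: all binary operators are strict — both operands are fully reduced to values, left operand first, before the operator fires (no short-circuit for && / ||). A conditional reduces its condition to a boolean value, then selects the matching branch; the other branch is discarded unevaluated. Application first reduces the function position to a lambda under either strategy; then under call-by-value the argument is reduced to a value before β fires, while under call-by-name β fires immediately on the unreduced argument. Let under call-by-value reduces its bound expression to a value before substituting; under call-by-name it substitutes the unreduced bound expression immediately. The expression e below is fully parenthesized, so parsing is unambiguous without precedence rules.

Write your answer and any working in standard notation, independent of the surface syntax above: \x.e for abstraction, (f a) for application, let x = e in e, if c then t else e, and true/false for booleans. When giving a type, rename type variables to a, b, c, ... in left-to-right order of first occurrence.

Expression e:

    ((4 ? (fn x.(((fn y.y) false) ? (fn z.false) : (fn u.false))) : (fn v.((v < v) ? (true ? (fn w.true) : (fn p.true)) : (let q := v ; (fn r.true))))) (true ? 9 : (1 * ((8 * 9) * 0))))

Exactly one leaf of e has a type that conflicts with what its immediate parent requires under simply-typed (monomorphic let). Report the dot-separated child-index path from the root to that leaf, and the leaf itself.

Working:
  unify Int ~ Bool
  FAIL: mismatch Int ~ Bool

Answer: 0.0 : 4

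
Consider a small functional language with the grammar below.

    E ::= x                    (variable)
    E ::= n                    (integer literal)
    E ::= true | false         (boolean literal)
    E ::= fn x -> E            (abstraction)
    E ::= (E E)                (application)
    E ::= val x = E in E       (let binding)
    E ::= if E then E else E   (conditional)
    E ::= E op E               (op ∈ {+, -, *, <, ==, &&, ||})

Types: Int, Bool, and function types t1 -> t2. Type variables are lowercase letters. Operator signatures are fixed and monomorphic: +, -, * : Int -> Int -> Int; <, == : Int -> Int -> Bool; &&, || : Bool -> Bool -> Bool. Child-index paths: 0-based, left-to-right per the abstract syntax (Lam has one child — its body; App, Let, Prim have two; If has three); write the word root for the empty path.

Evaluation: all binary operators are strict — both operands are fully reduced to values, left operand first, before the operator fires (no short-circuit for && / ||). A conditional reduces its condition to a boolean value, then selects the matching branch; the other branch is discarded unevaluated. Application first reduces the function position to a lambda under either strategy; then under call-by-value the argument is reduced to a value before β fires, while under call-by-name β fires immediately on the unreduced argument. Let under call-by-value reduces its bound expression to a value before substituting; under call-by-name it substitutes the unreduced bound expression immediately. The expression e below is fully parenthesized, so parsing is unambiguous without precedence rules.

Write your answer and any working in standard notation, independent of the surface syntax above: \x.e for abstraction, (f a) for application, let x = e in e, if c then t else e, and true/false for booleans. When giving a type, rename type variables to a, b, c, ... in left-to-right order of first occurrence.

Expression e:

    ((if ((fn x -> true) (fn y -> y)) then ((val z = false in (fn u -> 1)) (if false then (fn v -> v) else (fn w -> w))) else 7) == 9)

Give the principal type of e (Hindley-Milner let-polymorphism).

Trace:
\x._ : a -> Bool
y : b
\y._ : b -> b
  unify a -> Bool ~ (b -> b) -> c
  unify a ~ b -> b
  unify Bool ~ c
_ _ : Bool
  unify Bool ~ Bool
let z : Bool
\u._ : d -> Int
  unify Bool ~ Bool
v : e
\v._ : e -> e
w : f
\w._ : f -> f
  unify e -> e ~ f -> f
  unify e ~ f
  unify f ~ f
  unify d -> Int ~ (f -> f) -> g
  unify d ~ f -> f
  unify Int ~ g
_ _ : Int
  unify Int ~ Int
  unify Int ~ Int
  unify Int ~ Int

Answer: Bool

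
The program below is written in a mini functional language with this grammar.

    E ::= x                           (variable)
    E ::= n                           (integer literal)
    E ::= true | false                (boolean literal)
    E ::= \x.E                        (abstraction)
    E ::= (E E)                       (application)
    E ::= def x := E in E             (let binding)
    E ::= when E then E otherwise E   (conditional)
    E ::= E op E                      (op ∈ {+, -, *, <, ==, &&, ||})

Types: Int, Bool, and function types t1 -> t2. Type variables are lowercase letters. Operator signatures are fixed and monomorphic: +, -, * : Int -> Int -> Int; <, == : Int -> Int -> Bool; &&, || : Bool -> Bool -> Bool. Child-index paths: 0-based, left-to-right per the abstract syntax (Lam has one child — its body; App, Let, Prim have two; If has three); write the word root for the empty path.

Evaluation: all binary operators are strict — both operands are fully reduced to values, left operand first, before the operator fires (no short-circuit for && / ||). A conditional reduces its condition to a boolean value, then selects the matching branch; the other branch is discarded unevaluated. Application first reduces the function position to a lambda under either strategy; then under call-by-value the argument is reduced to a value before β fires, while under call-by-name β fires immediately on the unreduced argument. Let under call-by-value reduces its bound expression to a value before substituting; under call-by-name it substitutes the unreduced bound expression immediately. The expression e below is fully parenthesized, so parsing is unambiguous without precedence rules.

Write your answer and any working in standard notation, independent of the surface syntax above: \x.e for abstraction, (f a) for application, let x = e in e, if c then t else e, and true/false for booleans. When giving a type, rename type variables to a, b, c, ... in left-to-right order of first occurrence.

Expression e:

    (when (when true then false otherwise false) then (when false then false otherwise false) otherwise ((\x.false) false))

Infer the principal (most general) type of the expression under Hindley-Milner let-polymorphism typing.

Derivation:
  unify Bool ~ Bool
  unify Bool ~ Bool
  unify Bool ~ Bool
  unify Bool ~ Bool
  unify Bool ~ Bool
\x._ : a -> Bool
  unify a -> Bool ~ Bool -> b
  unify a ~ Bool
  unify Bool ~ b
_ _ : Bool
  unify Bool ~ Bool

Answer: Bool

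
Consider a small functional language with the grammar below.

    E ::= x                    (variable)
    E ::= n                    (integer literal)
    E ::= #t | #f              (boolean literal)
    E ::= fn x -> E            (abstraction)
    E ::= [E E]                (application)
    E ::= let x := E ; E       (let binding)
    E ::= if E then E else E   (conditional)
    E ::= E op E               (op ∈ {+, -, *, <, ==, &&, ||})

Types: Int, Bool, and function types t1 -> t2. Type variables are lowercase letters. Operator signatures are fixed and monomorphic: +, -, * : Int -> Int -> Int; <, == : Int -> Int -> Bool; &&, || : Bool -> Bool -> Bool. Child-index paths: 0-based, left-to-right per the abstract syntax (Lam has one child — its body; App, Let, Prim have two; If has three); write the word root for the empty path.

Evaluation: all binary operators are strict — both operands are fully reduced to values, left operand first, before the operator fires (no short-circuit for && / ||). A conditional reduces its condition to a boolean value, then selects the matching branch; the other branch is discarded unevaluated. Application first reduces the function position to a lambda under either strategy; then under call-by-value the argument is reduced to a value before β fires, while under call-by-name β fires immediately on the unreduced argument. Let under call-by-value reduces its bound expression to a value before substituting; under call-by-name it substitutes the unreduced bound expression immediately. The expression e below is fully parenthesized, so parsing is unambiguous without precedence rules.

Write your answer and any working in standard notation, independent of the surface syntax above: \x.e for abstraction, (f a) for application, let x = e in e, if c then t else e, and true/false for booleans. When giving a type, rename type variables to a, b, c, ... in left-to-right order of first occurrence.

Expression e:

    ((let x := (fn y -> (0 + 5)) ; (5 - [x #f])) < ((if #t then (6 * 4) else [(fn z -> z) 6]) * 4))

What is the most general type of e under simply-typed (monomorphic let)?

Derivation:
  unify Int ~ Int
  unify Int ~ Int
\y._ : a -> Int
let x : a -> Int
  unify Int ~ Int
x : a -> Int
  unify a -> Int ~ Bool -> b
  unify a ~ Bool
  unify Int ~ b
_ _ : Int
  unify Int ~ Int
  unify Int ~ Int
  unify Bool ~ Bool
  unify Int ~ Int
  unify Int ~ Int
z : c
\z._ : c -> c
  unify c -> c ~ Int -> d
  unify c ~ Int
  unify Int ~ d
_ _ : Int
  unify Int ~ Int
  unify Int ~ Int
  unify Int ~ Int
  unify Int ~ Int

Answer: Bool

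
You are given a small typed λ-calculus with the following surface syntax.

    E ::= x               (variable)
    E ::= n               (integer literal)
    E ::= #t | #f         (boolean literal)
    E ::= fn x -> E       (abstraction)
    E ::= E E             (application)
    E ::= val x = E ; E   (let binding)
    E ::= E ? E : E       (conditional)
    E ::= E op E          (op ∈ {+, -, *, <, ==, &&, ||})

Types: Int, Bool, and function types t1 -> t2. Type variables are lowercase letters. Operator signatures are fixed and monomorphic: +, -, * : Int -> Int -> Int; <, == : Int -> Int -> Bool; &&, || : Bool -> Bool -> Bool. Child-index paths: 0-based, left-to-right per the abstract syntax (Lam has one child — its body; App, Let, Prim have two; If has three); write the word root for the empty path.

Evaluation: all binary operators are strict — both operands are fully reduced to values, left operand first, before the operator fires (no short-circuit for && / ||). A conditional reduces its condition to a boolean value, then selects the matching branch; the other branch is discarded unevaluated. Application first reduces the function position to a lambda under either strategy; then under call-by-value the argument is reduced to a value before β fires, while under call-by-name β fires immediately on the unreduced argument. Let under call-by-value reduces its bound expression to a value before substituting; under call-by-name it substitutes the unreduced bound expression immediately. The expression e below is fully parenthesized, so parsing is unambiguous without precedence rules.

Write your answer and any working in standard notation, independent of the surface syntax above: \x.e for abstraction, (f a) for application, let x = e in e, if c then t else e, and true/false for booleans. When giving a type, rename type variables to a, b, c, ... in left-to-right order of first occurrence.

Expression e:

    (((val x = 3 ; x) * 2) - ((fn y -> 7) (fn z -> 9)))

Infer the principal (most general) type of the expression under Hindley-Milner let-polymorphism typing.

Answer: Int

Working:
let x : Int
x : Int
  unify Int ~ Int
  unify Int ~ Int
  unify Int ~ Int
\y._ : a -> Int
\z._ : b -> Int
  unify a -> Int ~ (b -> Int) -> c
  unify a ~ b -> Int
  unify Int ~ c
_ _ : Int
  unify Int ~ Int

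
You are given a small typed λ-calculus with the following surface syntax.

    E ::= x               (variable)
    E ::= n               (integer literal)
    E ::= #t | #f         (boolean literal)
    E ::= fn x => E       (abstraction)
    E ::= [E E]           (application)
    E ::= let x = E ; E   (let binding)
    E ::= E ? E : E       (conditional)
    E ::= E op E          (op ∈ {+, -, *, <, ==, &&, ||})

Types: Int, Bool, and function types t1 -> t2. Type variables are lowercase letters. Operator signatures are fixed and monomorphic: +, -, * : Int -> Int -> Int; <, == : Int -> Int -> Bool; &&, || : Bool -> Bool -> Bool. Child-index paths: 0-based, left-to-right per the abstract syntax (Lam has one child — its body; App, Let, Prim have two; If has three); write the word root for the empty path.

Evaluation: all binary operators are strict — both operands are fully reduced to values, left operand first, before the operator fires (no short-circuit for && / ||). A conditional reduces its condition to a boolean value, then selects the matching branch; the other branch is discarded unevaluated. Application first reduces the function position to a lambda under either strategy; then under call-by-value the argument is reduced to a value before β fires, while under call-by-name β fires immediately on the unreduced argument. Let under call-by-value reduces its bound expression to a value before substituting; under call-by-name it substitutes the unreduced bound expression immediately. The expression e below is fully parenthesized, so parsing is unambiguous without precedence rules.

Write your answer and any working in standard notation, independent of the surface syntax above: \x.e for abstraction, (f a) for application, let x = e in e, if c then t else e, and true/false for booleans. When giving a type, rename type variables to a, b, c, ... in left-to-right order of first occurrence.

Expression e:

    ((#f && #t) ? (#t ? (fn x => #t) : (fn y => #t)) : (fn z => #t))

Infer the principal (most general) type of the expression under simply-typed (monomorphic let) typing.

Answer: a -> Bool

Trace:
  unify Bool ~ Bool
  unify Bool ~ Bool
  unify Bool ~ Bool
  unify Bool ~ Bool
\x._ : a -> Bool
\y._ : b -> Bool
  unify a -> Bool ~ b -> Bool
  unify a ~ b
  unify Bool ~ Bool
\z._ : c -> Bool
  unify b -> Bool ~ c -> Bool
  unify b ~ c
  unify Bool ~ Bool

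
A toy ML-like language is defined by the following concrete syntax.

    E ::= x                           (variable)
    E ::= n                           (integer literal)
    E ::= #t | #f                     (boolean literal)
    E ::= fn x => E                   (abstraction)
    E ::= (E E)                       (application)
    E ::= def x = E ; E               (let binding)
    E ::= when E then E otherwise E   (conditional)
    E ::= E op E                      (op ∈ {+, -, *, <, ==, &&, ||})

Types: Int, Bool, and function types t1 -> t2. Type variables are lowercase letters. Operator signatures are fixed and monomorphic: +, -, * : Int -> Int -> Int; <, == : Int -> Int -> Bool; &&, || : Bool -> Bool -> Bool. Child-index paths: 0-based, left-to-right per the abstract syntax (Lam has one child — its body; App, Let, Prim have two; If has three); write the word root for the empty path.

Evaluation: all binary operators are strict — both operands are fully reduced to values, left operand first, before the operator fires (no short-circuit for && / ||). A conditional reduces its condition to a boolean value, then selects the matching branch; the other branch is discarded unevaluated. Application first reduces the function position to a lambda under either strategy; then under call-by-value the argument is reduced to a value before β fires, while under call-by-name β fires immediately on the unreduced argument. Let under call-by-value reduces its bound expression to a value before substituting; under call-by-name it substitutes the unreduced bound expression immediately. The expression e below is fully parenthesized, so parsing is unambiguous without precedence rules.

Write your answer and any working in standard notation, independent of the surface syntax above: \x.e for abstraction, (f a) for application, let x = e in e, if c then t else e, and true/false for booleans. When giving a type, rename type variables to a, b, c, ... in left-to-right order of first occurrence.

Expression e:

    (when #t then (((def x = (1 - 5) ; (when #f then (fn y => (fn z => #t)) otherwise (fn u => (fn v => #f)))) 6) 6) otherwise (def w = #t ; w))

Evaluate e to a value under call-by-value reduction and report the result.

Derivation:
step 0: (if true then (((let x = (1 - 5) in (if false then (\y.(\z.true)) else (\u.(\v.false)))) 6) 6) else (let w = true in w))
step 1: [if@root] (((let x = (1 - 5) in (if false then (\y.(\z.true)) else (\u.(\v.false)))) 6) 6)
step 2: [delta@0.0.0] (((let x = -4 in (if false then (\y.(\z.true)) else (\u.(\v.false)))) 6) 6)
step 3: [let@0.0] (((if false then (\y.(\z.true)) else (\u.(\v.false))) 6) 6)
step 4: [if@0.0] (((\u.(\v.false)) 6) 6)
step 5: [beta@0] ((\v.false) 6)
step 6: [beta@root] false

Answer: false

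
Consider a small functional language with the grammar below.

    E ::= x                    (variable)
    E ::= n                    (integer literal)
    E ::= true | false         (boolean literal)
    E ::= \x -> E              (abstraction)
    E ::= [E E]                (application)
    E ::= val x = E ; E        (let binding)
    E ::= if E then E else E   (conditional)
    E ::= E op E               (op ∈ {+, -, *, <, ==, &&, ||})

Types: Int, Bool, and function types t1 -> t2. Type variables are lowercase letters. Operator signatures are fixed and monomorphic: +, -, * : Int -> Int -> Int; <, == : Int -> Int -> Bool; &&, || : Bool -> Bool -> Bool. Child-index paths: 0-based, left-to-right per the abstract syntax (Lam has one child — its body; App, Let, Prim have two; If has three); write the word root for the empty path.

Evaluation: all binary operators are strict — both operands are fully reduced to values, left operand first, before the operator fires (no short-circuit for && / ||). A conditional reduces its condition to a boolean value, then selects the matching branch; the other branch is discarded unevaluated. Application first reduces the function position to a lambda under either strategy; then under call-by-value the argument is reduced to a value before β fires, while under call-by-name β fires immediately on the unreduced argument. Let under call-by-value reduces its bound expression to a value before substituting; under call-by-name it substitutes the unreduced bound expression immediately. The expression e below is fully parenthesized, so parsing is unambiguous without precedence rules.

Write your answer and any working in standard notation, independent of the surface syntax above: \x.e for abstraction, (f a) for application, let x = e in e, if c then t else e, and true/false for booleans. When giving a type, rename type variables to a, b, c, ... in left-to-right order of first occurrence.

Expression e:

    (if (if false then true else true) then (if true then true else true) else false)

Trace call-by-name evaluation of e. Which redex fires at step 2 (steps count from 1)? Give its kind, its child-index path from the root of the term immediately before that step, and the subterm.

Answer: if at root : (if true then (if true then true else true) else false)

Trace:
step 0: (if (if false then true else true) then (if true then true else true) else false)
step 1: [if@0] (if true then (if true then true else true) else false)
step 2: [if@root] (if true then true else true)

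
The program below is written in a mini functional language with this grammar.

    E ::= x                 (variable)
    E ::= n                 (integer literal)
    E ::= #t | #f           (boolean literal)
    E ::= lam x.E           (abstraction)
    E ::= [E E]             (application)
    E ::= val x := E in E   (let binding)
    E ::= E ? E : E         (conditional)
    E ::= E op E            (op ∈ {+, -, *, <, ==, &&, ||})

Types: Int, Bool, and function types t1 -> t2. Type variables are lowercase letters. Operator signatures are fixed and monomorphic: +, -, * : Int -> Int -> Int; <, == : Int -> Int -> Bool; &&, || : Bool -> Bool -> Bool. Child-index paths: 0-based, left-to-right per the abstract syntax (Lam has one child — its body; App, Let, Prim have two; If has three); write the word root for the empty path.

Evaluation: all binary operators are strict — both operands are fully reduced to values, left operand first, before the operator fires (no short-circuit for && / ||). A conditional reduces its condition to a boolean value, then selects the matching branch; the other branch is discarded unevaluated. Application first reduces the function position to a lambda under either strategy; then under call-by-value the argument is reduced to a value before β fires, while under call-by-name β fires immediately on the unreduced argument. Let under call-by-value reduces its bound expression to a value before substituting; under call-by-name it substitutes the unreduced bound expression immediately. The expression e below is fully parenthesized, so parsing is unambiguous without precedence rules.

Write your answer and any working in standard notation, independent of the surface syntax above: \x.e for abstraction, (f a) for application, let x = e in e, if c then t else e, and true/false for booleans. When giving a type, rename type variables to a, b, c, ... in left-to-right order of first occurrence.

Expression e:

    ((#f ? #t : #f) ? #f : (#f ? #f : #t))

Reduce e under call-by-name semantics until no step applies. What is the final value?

Answer: true

Working:
step 0: (if (if false then true else false) then false else (if false then false else true))
step 1: [if@0] (if false then false else (if false then false else true))
step 2: [if@root] (if false then false else true)
step 3: [if@root] true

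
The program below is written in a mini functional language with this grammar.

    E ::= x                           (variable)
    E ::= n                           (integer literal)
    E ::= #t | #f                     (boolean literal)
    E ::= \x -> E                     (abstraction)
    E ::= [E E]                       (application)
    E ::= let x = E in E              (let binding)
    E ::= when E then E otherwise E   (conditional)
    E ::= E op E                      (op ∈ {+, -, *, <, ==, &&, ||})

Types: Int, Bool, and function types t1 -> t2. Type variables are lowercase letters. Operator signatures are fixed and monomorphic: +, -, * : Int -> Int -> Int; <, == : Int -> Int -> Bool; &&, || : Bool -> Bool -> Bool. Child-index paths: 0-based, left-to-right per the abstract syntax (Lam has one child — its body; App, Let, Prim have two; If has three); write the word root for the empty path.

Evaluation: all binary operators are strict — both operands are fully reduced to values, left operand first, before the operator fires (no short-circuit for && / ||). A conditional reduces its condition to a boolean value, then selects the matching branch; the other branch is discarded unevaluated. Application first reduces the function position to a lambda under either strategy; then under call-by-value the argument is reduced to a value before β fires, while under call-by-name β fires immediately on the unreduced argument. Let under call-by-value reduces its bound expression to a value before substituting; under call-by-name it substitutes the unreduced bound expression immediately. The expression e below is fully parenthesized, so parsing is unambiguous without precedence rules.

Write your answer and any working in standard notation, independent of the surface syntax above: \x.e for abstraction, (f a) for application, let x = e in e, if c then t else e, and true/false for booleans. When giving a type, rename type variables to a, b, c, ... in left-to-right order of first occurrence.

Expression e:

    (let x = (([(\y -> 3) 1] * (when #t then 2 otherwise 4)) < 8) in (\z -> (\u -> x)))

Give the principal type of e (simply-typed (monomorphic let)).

Answer: a -> b -> Bool

Trace:
\y._ : a -> Int
  unify a -> Int ~ Int -> b
  unify a ~ Int
  unify Int ~ b
_ _ : Int
  unify Int ~ Int
  unify Bool ~ Bool
  unify Int ~ Int
  unify Int ~ Int
  unify Int ~ Int
  unify Int ~ Int
let x : Bool
x : Bool
\u._ : d -> Bool
\z._ : c -> d -> Bool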